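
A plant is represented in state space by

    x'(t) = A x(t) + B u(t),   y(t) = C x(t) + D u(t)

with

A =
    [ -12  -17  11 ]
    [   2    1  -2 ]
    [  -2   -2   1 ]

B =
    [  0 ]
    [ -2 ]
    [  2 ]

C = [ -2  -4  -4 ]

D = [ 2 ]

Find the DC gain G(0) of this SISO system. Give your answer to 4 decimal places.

-3.6000

G(0) = C(-A)^{-1}B + D = -C A^{-1} B + D.
det A = -20, so A^{-1} = (1/-20)·adj(A) = [[3/20, 1/4, -23/20], [-1/10, -1/2, 1/10], [1/10, -1/2, -11/10]]
A^{-1} B = [-14/5, 6/5, -6/5]^T
C A^{-1} B = 28/5
G(0) = D - C A^{-1} B = 2 - (28/5) = -18/5 ≈ -3.6000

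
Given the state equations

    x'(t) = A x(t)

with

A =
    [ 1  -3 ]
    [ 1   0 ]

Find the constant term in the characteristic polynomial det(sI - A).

3

For a 2×2 matrix, det(sI - A) = s^2 - (tr A)s + det A.
tr A = 1, det A = 3.
So p(s) = s^2 - s + 3.
The constant term is 3.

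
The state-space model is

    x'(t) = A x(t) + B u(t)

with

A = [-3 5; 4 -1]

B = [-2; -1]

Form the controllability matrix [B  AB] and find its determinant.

15

AB = [[1], [-7]]
Controllability matrix C = [B  AB] = [[-2, 1], [-1, -7]]
det(C) = (-2)·(-7) - 1·(-1) = 14 - (-1) = 15
Since det(C) ≠ 0, rank(C) = 2 and the system is completely controllable.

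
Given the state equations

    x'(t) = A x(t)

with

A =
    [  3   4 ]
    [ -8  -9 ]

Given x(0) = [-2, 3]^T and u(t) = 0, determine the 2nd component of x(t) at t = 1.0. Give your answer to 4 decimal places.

det(sI - A) = s^2 - (tr A)s + det A, with tr A = 3 + (-9) = -6 and det A = 3·(-9) - 4·(-8) = -27 - (-32) = 5.
So p(s) = det(sI - A) = s^2 + 6s + 5.
Factor s^2 + 6s + 5: two numbers with sum -6 and product 5 are -1 and -5, so s^2 + 6s + 5 = (s + 1)(s + 5).
Hence p(s) = (s + 1) (s + 5), with roots -5, -1.
The eigenvalues -5, -1 are distinct and real, so A is diagonalisable and x(t) = e^{At} x(0) = V diag(e^{λ_i t}) V^{-1} x(0), where the columns of V are the eigenvectors.
λ = -5: A - (-5)I = [[8, 4], [-8, -4]]. Row 1 gives 8·v1 + 4·v2 = 0, so take v_1 = [-1, 2]^T.
λ = -1: A - (-1)I = [[4, 4], [-8, -8]]. Row 1 gives 4·v1 + 4·v2 = 0, so take v_2 = [1, -1]^T.
V = [v_1 v_2] = [[-1, 1], [2, -1]] has det V = -1, so V^{-1} = adj(V)/det V = [[1, 1], [2, 1]].
Modal coordinates z(0) = V^{-1} x(0): 1·(-2) + 1·3 = 1; 2·(-2) + 1·3 = -1; so z(0) = [1, -1]^T.
x_2(t) = Σ_i (v_i)_2 · z_i(0) · e^{λ_i t} (row 2 of V times the modal terms).
x_2(1.0) = 2·1·e^{-5·1.0} + (-1)·(-1)·e^{-1·1.0} = 2·0.006738 + 1·0.367879 = 0.3814.

0.3814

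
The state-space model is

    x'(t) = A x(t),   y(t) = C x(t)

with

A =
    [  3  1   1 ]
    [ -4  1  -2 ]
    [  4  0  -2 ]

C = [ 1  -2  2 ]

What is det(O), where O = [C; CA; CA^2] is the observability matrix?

1369

CA = [[19, -1, 1]]
CA^2 = [[65, 18, 19]]
Observability matrix O = [C; CA; CA^2] = [[1, -2, 2], [19, -1, 1], [65, 18, 19]]
Expanding along the first row, det(O) = 1·((-1)·19 - 1·18) - (-2)·(19·19 - 1·65) + 2·(19·18 - (-1)·65) = 1·(-37) - (-2)·296 + 2·407 = 1369
Since det(O) ≠ 0, rank(O) = 3 and the system is completely observable.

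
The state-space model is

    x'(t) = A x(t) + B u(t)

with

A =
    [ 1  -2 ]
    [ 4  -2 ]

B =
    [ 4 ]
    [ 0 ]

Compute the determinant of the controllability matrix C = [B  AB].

AB = [[4], [16]]
Controllability matrix C = [B  AB] = [[4, 4], [0, 16]]
det(C) = 4·16 - 4·0 = 64 - 0 = 64
Since det(C) ≠ 0, rank(C) = 2 and the system is completely controllable.

64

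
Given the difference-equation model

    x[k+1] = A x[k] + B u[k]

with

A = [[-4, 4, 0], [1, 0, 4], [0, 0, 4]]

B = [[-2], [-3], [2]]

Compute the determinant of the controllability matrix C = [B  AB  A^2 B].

-1984

AB = [[-4], [6], [8]]
A^2B = [[40], [28], [32]]
Controllability matrix C = [B  AB  A^2B] = [[-2, -4, 40], [-3, 6, 28], [2, 8, 32]]
Expanding along the first row, det(C) = (-2)·(6·32 - 28·8) - (-4)·((-3)·32 - 28·2) + 40·((-3)·8 - 6·2) = (-2)·(-32) - (-4)·(-152) + 40·(-36) = -1984
Since det(C) ≠ 0, rank(C) = 3 and the system is completely controllable.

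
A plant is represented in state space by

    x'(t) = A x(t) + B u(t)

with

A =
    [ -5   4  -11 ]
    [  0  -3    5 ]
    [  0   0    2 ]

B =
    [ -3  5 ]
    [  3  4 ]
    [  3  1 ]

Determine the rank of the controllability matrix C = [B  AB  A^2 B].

AB = [[-6, -20], [6, -7], [6, 2]]
A^2B = [[-12, 50], [12, 31], [12, 4]]
Controllability matrix C = [B  AB  A^2B] = [[-3, 5, -6, -20, -12, 50], [3, 4, 6, -7, 12, 31], [3, 1, 6, 2, 12, 4]]
The rows r1, r2, r3 of C are linearly dependent: r1 - 2·r2 + 3·r3 = 0 (check each entry), so rank(C) ≤ 2.
The 2×2 minor from rows 1, 2, columns 1, 2 is (-3)·4 - 5·3 = -12 - 15 = -27 ≠ 0, so rank(C) = 2.
rank(C) = 2 < n = 3, so the pair (A, B) is not completely controllable.

2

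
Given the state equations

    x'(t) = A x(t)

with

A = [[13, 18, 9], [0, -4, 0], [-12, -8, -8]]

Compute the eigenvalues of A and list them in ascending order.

det(sI - A) = s^3 - (tr A)s^2 + (M11 + M22 + M33)s - det A, where Mii is the 2×2 principal minor of A obtained by deleting row i and column i.
tr A = 13 + (-4) + (-8) = 1; M11 = (-4)·(-8) - 0·(-8) = 32 - 0 = 32; M22 = 13·(-8) - 9·(-12) = -104 - (-108) = 4; M33 = 13·(-4) - 18·0 = -52 - 0 = -52; sum of minors = -16.
det A = 13·((-4)·(-8) - 0·(-8)) - 18·(0·(-8) - 0·(-12)) + 9·(0·(-8) - (-4)·(-12)) = 13·32 - 18·0 + 9·(-48) = -16.
So p(s) = det(sI - A) = s^3 - s^2 - 16s + 16.
Rational-root test: any integer root divides 16. Testing small divisors, s = 1 works: p(1) = 1 + (-1) + (-16) + 16 = 0, so (s - 1) is a factor.
Dividing, p(s) = (s - 1)(s^2 - 16).
Factor s^2 - 16: two numbers with sum 0 and product -16 are 4 and -4, so s^2 - 16 = (s - 4)(s + 4).
Hence p(s) = (s - 4) (s - 1) (s + 4), with roots -4, 1, 4.
At least one eigenvalue has non-negative real part, so the system is not asymptotically stable.

-4, 1, 4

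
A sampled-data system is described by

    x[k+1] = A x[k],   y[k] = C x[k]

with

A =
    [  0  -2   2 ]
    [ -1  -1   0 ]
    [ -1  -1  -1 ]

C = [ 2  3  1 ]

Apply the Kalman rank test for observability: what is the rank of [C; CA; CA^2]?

CA = [[-4, -8, 3]]
CA^2 = [[5, 13, -11]]
Observability matrix O = [C; CA; CA^2] = [[2, 3, 1], [-4, -8, 3], [5, 13, -11]]
det(O) = 2·((-8)·(-11) - 3·13) - 3·((-4)·(-11) - 3·5) + 1·((-4)·13 - (-8)·5) = 2·49 - 3·29 + 1·(-12) = -1 ≠ 0, so rank(O) = 3.
rank(O) = 3 = n, so the pair (A, C) is completely observable.

3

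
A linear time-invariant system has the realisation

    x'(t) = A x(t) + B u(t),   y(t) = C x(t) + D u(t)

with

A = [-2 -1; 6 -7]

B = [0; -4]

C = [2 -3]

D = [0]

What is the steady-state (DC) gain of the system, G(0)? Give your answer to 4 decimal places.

G(0) = C(-A)^{-1}B + D = -C A^{-1} B + D.
det A = 20, so A^{-1} = (1/20)·adj(A) = [[-7/20, 1/20], [-3/10, -1/10]]
A^{-1} B = [-1/5, 2/5]^T
C A^{-1} B = -8/5
G(0) = D - C A^{-1} B = 0 - (-8/5) = 8/5 ≈ 1.6000

1.6000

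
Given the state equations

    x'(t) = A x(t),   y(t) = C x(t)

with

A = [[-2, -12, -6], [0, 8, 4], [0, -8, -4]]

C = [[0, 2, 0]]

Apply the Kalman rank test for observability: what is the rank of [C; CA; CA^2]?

2

CA = [[0, 16, 8]]
CA^2 = [[0, 64, 32]]
Observability matrix O = [C; CA; CA^2] = [[0, 2, 0], [0, 16, 8], [0, 64, 32]]
Column 1 of O is identically zero, so rank(O) ≤ 2.
The 2×2 minor from rows 1, 2, columns 2, 3 is 2·8 - 0·16 = 16 - 0 = 16 ≠ 0, so rank(O) = 2.
rank(O) = 2 < n = 3, so the pair (A, C) is not completely observable.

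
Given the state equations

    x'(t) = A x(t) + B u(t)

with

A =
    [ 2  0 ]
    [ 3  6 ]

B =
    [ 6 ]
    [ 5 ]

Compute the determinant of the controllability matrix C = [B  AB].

228

AB = [[12], [48]]
Controllability matrix C = [B  AB] = [[6, 12], [5, 48]]
det(C) = 6·48 - 12·5 = 288 - 60 = 228
Since det(C) ≠ 0, rank(C) = 2 and the system is completely controllable.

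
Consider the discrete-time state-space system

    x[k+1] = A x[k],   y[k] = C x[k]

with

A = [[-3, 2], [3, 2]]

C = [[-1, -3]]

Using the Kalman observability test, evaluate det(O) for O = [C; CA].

CA = [[-6, -8]]
Observability matrix O = [C; CA] = [[-1, -3], [-6, -8]]
det(O) = (-1)·(-8) - (-3)·(-6) = 8 - 18 = -10
Since det(O) ≠ 0, rank(O) = 2 and the system is completely observable.

-10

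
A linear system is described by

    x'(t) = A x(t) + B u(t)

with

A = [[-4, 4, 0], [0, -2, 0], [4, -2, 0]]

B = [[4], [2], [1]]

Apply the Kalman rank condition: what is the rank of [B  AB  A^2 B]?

AB = [[-8], [-4], [12]]
A^2B = [[16], [8], [-24]]
Controllability matrix C = [B  AB  A^2B] = [[4, -8, 16], [2, -4, 8], [1, 12, -24]]
The rows r1, r2, r3 of C are linearly dependent: -r1 + 2·r2 = 0 (check each entry), so rank(C) ≤ 2.
The 2×2 minor from rows 1, 3, columns 1, 2 is 4·12 - (-8)·1 = 48 - (-8) = 56 ≠ 0, so rank(C) = 2.
rank(C) = 2 < n = 3, so the pair (A, B) is not completely controllable.

2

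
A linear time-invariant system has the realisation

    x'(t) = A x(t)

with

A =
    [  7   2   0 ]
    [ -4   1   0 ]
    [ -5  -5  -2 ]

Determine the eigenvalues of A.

det(sI - A) = s^3 - (tr A)s^2 + (M11 + M22 + M33)s - det A, where Mii is the 2×2 principal minor of A obtained by deleting row i and column i.
tr A = 7 + 1 + (-2) = 6; M11 = 1·(-2) - 0·(-5) = -2 - 0 = -2; M22 = 7·(-2) - 0·(-5) = -14 - 0 = -14; M33 = 7·1 - 2·(-4) = 7 - (-8) = 15; sum of minors = -1.
det A = 7·(1·(-2) - 0·(-5)) - 2·((-4)·(-2) - 0·(-5)) + 0·((-4)·(-5) - 1·(-5)) = 7·(-2) - 2·8 + 0·25 = -30.
So p(s) = det(sI - A) = s^3 - 6s^2 - s + 30.
Rational-root test: any integer root divides 30. Testing small divisors, s = -2 works: p(-2) = -8 + (-24) + 2 + 30 = 0, so (s + 2) is a factor.
Dividing, p(s) = (s + 2)(s^2 - 8s + 15).
Factor s^2 - 8s + 15: two numbers with sum 8 and product 15 are 5 and 3, so s^2 - 8s + 15 = (s - 5)(s - 3).
Hence p(s) = (s - 5) (s - 3) (s + 2), with roots -2, 3, 5.
At least one eigenvalue has non-negative real part, so the system is not asymptotically stable.

-2, 3, 5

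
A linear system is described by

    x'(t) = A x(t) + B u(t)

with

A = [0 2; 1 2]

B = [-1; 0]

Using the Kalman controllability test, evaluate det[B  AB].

AB = [[0], [-1]]
Controllability matrix C = [B  AB] = [[-1, 0], [0, -1]]
det(C) = (-1)·(-1) - 0·0 = 1 - 0 = 1
Since det(C) ≠ 0, rank(C) = 2 and the system is completely controllable.

1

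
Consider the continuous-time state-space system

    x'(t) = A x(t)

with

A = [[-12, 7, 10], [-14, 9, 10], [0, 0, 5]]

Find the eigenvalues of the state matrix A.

det(sI - A) = s^3 - (tr A)s^2 + (M11 + M22 + M33)s - det A, where Mii is the 2×2 principal minor of A obtained by deleting row i and column i.
tr A = (-12) + 9 + 5 = 2; M11 = 9·5 - 10·0 = 45 - 0 = 45; M22 = (-12)·5 - 10·0 = -60 - 0 = -60; M33 = (-12)·9 - 7·(-14) = -108 - (-98) = -10; sum of minors = -25.
det A = (-12)·(9·5 - 10·0) - 7·((-14)·5 - 10·0) + 10·((-14)·0 - 9·0) = (-12)·45 - 7·(-70) + 10·0 = -50.
So p(s) = det(sI - A) = s^3 - 2s^2 - 25s + 50.
Rational-root test: any integer root divides 50. Testing small divisors, s = 2 works: p(2) = 8 + (-8) + (-50) + 50 = 0, so (s - 2) is a factor.
Dividing, p(s) = (s - 2)(s^2 - 25).
Factor s^2 - 25: two numbers with sum 0 and product -25 are 5 and -5, so s^2 - 25 = (s - 5)(s + 5).
Hence p(s) = (s - 5) (s - 2) (s + 5), with roots -5, 2, 5.
At least one eigenvalue has non-negative real part, so the system is not asymptotically stable.

-5, 2, 5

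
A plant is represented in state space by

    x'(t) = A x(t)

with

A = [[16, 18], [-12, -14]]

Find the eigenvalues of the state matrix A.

-2, 4

det(sI - A) = s^2 - (tr A)s + det A, with tr A = 16 + (-14) = 2 and det A = 16·(-14) - 18·(-12) = -224 - (-216) = -8.
So p(s) = det(sI - A) = s^2 - 2s - 8.
Factor s^2 - 2s - 8: two numbers with sum 2 and product -8 are 4 and -2, so s^2 - 2s - 8 = (s - 4)(s + 2).
Hence p(s) = (s - 4) (s + 2), with roots -2, 4.
At least one eigenvalue has non-negative real part, so the system is not asymptotically stable.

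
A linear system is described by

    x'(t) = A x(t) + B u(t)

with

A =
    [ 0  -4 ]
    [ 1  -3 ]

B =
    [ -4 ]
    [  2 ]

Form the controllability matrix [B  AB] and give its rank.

AB = [[-8], [-10]]
Controllability matrix C = [B  AB] = [[-4, -8], [2, -10]]
det(C) = (-4)·(-10) - (-8)·2 = 40 - (-16) = 56 ≠ 0, so rank(C) = 2.
rank(C) = 2 = n, so the pair (A, B) is completely controllable.

2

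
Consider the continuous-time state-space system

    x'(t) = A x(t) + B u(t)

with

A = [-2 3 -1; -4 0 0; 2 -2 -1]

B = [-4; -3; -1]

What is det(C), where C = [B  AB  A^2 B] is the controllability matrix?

2915

AB = [[0], [16], [-1]]
A^2B = [[49], [0], [-31]]
Controllability matrix C = [B  AB  A^2B] = [[-4, 0, 49], [-3, 16, 0], [-1, -1, -31]]
Expanding along the first row, det(C) = (-4)·(16·(-31) - 0·(-1)) - 0·((-3)·(-31) - 0·(-1)) + 49·((-3)·(-1) - 16·(-1)) = (-4)·(-496) - 0·93 + 49·19 = 2915
Since det(C) ≠ 0, rank(C) = 3 and the system is completely controllable.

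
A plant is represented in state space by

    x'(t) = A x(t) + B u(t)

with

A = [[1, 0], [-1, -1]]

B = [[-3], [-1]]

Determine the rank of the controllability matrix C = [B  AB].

2

AB = [[-3], [4]]
Controllability matrix C = [B  AB] = [[-3, -3], [-1, 4]]
det(C) = (-3)·4 - (-3)·(-1) = -12 - 3 = -15 ≠ 0, so rank(C) = 2.
rank(C) = 2 = n, so the pair (A, B) is completely controllable.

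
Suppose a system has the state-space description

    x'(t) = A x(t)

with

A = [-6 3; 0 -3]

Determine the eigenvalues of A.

-6, -3

det(sI - A) = s^2 - (tr A)s + det A, with tr A = (-6) + (-3) = -9 and det A = (-6)·(-3) - 3·0 = 18 - 0 = 18.
So p(s) = det(sI - A) = s^2 + 9s + 18.
Factor s^2 + 9s + 18: two numbers with sum -9 and product 18 are -3 and -6, so s^2 + 9s + 18 = (s + 3)(s + 6).
Hence p(s) = (s + 3) (s + 6), with roots -6, -3.
All eigenvalues have negative real part, so the system is asymptotically stable.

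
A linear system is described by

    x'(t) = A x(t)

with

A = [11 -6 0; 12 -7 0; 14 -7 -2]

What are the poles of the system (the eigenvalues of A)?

-2, -1, 5

det(sI - A) = s^3 - (tr A)s^2 + (M11 + M22 + M33)s - det A, where Mii is the 2×2 principal minor of A obtained by deleting row i and column i.
tr A = 11 + (-7) + (-2) = 2; M11 = (-7)·(-2) - 0·(-7) = 14 - 0 = 14; M22 = 11·(-2) - 0·14 = -22 - 0 = -22; M33 = 11·(-7) - (-6)·12 = -77 - (-72) = -5; sum of minors = -13.
det A = 11·((-7)·(-2) - 0·(-7)) - (-6)·(12·(-2) - 0·14) + 0·(12·(-7) - (-7)·14) = 11·14 - (-6)·(-24) + 0·14 = 10.
So p(s) = det(sI - A) = s^3 - 2s^2 - 13s - 10.
Rational-root test: any integer root divides -10. Testing small divisors, s = -1 works: p(-1) = -1 + (-2) + 13 + (-10) = 0, so (s + 1) is a factor.
Dividing, p(s) = (s + 1)(s^2 - 3s - 10).
Factor s^2 - 3s - 10: two numbers with sum 3 and product -10 are 5 and -2, so s^2 - 3s - 10 = (s - 5)(s + 2).
Hence p(s) = (s - 5) (s + 1) (s + 2), with roots -2, -1, 5.
At least one eigenvalue has non-negative real part, so the system is not asymptotically stable.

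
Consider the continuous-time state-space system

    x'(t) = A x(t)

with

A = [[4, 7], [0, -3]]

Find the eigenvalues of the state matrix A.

-3, 4

det(sI - A) = s^2 - (tr A)s + det A, with tr A = 4 + (-3) = 1 and det A = 4·(-3) - 7·0 = -12 - 0 = -12.
So p(s) = det(sI - A) = s^2 - s - 12.
Factor s^2 - s - 12: two numbers with sum 1 and product -12 are 4 and -3, so s^2 - s - 12 = (s - 4)(s + 3).
Hence p(s) = (s - 4) (s + 3), with roots -3, 4.
At least one eigenvalue has non-negative real part, so the system is not asymptotically stable.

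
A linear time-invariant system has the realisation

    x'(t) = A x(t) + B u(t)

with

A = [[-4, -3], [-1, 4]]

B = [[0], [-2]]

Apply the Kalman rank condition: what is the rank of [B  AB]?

2

AB = [[6], [-8]]
Controllability matrix C = [B  AB] = [[0, 6], [-2, -8]]
det(C) = 0·(-8) - 6·(-2) = 0 - (-12) = 12 ≠ 0, so rank(C) = 2.
rank(C) = 2 = n, so the pair (A, B) is completely controllable.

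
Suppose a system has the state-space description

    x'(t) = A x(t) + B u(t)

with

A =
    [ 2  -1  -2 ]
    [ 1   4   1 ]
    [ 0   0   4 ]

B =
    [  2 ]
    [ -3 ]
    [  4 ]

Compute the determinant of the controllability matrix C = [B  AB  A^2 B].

AB = [[-1], [-6], [16]]
A^2B = [[-28], [-9], [64]]
Controllability matrix C = [B  AB  A^2B] = [[2, -1, -28], [-3, -6, -9], [4, 16, 64]]
Expanding along the first row, det(C) = 2·((-6)·64 - (-9)·16) - (-1)·((-3)·64 - (-9)·4) + (-28)·((-3)·16 - (-6)·4) = 2·(-240) - (-1)·(-156) + (-28)·(-24) = 36
Since det(C) ≠ 0, rank(C) = 3 and the system is completely controllable.

36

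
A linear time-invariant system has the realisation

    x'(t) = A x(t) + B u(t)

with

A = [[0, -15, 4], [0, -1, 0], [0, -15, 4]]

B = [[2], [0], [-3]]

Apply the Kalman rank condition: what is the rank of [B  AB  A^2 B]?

2

AB = [[-12], [0], [-12]]
A^2B = [[-48], [0], [-48]]
Controllability matrix C = [B  AB  A^2B] = [[2, -12, -48], [0, 0, 0], [-3, -12, -48]]
Row 2 of C is identically zero, so rank(C) ≤ 2.
The 2×2 minor from rows 1, 3, columns 1, 2 is 2·(-12) - (-12)·(-3) = -24 - 36 = -60 ≠ 0, so rank(C) = 2.
rank(C) = 2 < n = 3, so the pair (A, B) is not completely controllable.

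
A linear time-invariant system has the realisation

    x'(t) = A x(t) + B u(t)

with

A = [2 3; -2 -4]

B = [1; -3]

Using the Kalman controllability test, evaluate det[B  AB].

AB = [[-7], [10]]
Controllability matrix C = [B  AB] = [[1, -7], [-3, 10]]
det(C) = 1·10 - (-7)·(-3) = 10 - 21 = -11
Since det(C) ≠ 0, rank(C) = 2 and the system is completely controllable.

-11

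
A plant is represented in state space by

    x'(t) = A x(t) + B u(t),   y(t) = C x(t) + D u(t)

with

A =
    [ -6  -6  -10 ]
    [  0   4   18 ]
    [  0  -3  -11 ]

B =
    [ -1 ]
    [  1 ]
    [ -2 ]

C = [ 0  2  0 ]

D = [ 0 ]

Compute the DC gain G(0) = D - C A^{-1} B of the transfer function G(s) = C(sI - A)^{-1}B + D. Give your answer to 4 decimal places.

G(0) = C(-A)^{-1}B + D = -C A^{-1} B + D.
det A = -60, so A^{-1} = (1/-60)·adj(A) = [[-1/6, 3/5, 17/15], [0, -11/10, -9/5], [0, 3/10, 2/5]]
A^{-1} B = [-3/2, 5/2, -1/2]^T
C A^{-1} B = 5
G(0) = D - C A^{-1} B = 0 - (5) = -5

-5.0000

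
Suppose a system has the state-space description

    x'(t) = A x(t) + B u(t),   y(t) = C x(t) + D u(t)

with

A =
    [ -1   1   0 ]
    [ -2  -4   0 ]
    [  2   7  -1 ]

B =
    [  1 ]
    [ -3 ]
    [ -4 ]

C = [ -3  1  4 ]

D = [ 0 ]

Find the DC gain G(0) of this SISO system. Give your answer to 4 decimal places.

-39.3333

G(0) = C(-A)^{-1}B + D = -C A^{-1} B + D.
det A = -6, so A^{-1} = (1/-6)·adj(A) = [[-2/3, -1/6, 0], [1/3, -1/6, 0], [1, -3/2, -1]]
A^{-1} B = [-1/6, 5/6, 19/2]^T
C A^{-1} B = 118/3
G(0) = D - C A^{-1} B = 0 - (118/3) = -118/3 ≈ -39.3333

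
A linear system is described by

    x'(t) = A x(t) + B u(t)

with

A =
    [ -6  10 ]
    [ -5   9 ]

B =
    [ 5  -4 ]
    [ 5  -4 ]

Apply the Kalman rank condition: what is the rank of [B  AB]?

AB = [[20, -16], [20, -16]]
Controllability matrix C = [B  AB] = [[5, -4, 20, -16], [5, -4, 20, -16]]
Every column of C is a scalar multiple of column 1 = [5, 5] (multipliers 1, -4/5, 4, -16/5), so the columns span a one-dimensional space.
C ≠ 0, hence rank(C) = 1.
rank(C) = 1 < n = 2, so the pair (A, B) is not completely controllable.

1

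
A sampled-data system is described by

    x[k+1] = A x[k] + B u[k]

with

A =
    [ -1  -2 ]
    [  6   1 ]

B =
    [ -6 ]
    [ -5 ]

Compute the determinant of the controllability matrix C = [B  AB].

AB = [[16], [-41]]
Controllability matrix C = [B  AB] = [[-6, 16], [-5, -41]]
det(C) = (-6)·(-41) - 16·(-5) = 246 - (-80) = 326
Since det(C) ≠ 0, rank(C) = 2 and the system is completely controllable.

326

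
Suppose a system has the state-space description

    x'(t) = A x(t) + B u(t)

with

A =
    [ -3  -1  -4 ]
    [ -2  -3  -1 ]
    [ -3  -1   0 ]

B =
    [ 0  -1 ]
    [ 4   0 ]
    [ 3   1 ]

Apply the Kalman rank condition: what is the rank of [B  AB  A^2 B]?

3

AB = [[-16, -1], [-15, 1], [-4, 3]]
A^2B = [[79, -10], [81, -4], [63, 2]]
Controllability matrix C = [B  AB  A^2B] = [[0, -1, -16, -1, 79, -10], [4, 0, -15, 1, 81, -4], [3, 1, -4, 3, 63, 2]]
Take the 3×3 submatrix of C formed by columns 1, 2, 3: [[0, -1, -16], [4, 0, -15], [3, 1, -4]]. Its determinant is 0·(0·(-4) - (-15)·1) - (-1)·(4·(-4) - (-15)·3) + (-16)·(4·1 - 0·3) = 0·15 - (-1)·29 + (-16)·4 = -35 ≠ 0.
So rank(C) ≥ 3; since C has 3 rows, rank(C) = 3.
rank(C) = 3 = n, so the pair (A, B) is completely controllable.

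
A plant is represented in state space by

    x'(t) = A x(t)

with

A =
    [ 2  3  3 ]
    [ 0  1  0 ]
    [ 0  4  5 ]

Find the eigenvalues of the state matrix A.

1, 2, 5

det(sI - A) = s^3 - (tr A)s^2 + (M11 + M22 + M33)s - det A, where Mii is the 2×2 principal minor of A obtained by deleting row i and column i.
tr A = 2 + 1 + 5 = 8; M11 = 1·5 - 0·4 = 5 - 0 = 5; M22 = 2·5 - 3·0 = 10 - 0 = 10; M33 = 2·1 - 3·0 = 2 - 0 = 2; sum of minors = 17.
det A = 2·(1·5 - 0·4) - 3·(0·5 - 0·0) + 3·(0·4 - 1·0) = 2·5 - 3·0 + 3·0 = 10.
So p(s) = det(sI - A) = s^3 - 8s^2 + 17s - 10.
Rational-root test: any integer root divides -10. Testing small divisors, s = 1 works: p(1) = 1 + (-8) + 17 + (-10) = 0, so (s - 1) is a factor.
Dividing, p(s) = (s - 1)(s^2 - 7s + 10).
Factor s^2 - 7s + 10: two numbers with sum 7 and product 10 are 5 and 2, so s^2 - 7s + 10 = (s - 5)(s - 2).
Hence p(s) = (s - 5) (s - 2) (s - 1), with roots 1, 2, 5.
At least one eigenvalue has non-negative real part, so the system is not asymptotically stable.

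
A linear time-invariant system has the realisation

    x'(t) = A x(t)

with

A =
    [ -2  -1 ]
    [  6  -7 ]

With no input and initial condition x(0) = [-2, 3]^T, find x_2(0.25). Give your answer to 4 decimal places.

-0.6052

det(sI - A) = s^2 - (tr A)s + det A, with tr A = (-2) + (-7) = -9 and det A = (-2)·(-7) - (-1)·6 = 14 - (-6) = 20.
So p(s) = det(sI - A) = s^2 + 9s + 20.
Factor s^2 + 9s + 20: two numbers with sum -9 and product 20 are -4 and -5, so s^2 + 9s + 20 = (s + 4)(s + 5).
Hence p(s) = (s + 4) (s + 5), with roots -5, -4.
The eigenvalues -5, -4 are distinct and real, so A is diagonalisable and x(t) = e^{At} x(0) = V diag(e^{λ_i t}) V^{-1} x(0), where the columns of V are the eigenvectors.
λ = -5: A - (-5)I = [[3, -1], [6, -2]]. Row 1 gives 3·v1 + (-1)·v2 = 0, so take v_1 = [-1, -3]^T.
λ = -4: A - (-4)I = [[2, -1], [6, -3]]. Row 1 gives 2·v1 + (-1)·v2 = 0, so take v_2 = [-1, -2]^T.
V = [v_1 v_2] = [[-1, -1], [-3, -2]] has det V = -1, so V^{-1} = adj(V)/det V = [[2, -1], [-3, 1]].
Modal coordinates z(0) = V^{-1} x(0): 2·(-2) + (-1)·3 = -7; (-3)·(-2) + 1·3 = 9; so z(0) = [-7, 9]^T.
x_2(t) = Σ_i (v_i)_2 · z_i(0) · e^{λ_i t} (row 2 of V times the modal terms).
x_2(0.25) = (-3)·(-7)·e^{-5·0.25} + (-2)·9·e^{-4·0.25} = 21·0.286505 + (-18)·0.367879 = -0.6052.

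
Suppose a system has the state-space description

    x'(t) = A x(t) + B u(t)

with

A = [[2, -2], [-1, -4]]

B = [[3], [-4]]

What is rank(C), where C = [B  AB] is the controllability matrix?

AB = [[14], [13]]
Controllability matrix C = [B  AB] = [[3, 14], [-4, 13]]
det(C) = 3·13 - 14·(-4) = 39 - (-56) = 95 ≠ 0, so rank(C) = 2.
rank(C) = 2 = n, so the pair (A, B) is completely controllable.

2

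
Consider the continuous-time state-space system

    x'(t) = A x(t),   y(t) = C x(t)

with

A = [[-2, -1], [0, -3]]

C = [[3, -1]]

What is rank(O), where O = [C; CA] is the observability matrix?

2

CA = [[-6, 0]]
Observability matrix O = [C; CA] = [[3, -1], [-6, 0]]
det(O) = 3·0 - (-1)·(-6) = 0 - 6 = -6 ≠ 0, so rank(O) = 2.
rank(O) = 2 = n, so the pair (A, C) is completely observable.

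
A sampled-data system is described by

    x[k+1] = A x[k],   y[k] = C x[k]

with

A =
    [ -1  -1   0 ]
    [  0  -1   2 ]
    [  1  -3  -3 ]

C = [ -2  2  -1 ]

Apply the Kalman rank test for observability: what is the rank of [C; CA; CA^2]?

3

CA = [[1, 3, 7]]
CA^2 = [[6, -25, -15]]
Observability matrix O = [C; CA; CA^2] = [[-2, 2, -1], [1, 3, 7], [6, -25, -15]]
det(O) = (-2)·(3·(-15) - 7·(-25)) - 2·(1·(-15) - 7·6) + (-1)·(1·(-25) - 3·6) = (-2)·130 - 2·(-57) + (-1)·(-43) = -103 ≠ 0, so rank(O) = 3.
rank(O) = 3 = n, so the pair (A, C) is completely observable.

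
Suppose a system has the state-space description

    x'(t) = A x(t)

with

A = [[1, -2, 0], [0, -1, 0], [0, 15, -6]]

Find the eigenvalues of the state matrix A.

-6, -1, 1

det(sI - A) = s^3 - (tr A)s^2 + (M11 + M22 + M33)s - det A, where Mii is the 2×2 principal minor of A obtained by deleting row i and column i.
tr A = 1 + (-1) + (-6) = -6; M11 = (-1)·(-6) - 0·15 = 6 - 0 = 6; M22 = 1·(-6) - 0·0 = -6 - 0 = -6; M33 = 1·(-1) - (-2)·0 = -1 - 0 = -1; sum of minors = -1.
det A = 1·((-1)·(-6) - 0·15) - (-2)·(0·(-6) - 0·0) + 0·(0·15 - (-1)·0) = 1·6 - (-2)·0 + 0·0 = 6.
So p(s) = det(sI - A) = s^3 + 6s^2 - s - 6.
Rational-root test: any integer root divides -6. Testing small divisors, s = -1 works: p(-1) = -1 + 6 + 1 + (-6) = 0, so (s + 1) is a factor.
Dividing, p(s) = (s + 1)(s^2 + 5s - 6).
Factor s^2 + 5s - 6: two numbers with sum -5 and product -6 are 1 and -6, so s^2 + 5s - 6 = (s - 1)(s + 6).
Hence p(s) = (s - 1) (s + 1) (s + 6), with roots -6, -1, 1.
At least one eigenvalue has non-negative real part, so the system is not asymptotically stable.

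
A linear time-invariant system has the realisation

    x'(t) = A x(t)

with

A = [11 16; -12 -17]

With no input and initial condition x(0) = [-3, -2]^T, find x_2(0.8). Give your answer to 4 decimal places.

det(sI - A) = s^2 - (tr A)s + det A, with tr A = 11 + (-17) = -6 and det A = 11·(-17) - 16·(-12) = -187 - (-192) = 5.
So p(s) = det(sI - A) = s^2 + 6s + 5.
Factor s^2 + 6s + 5: two numbers with sum -6 and product 5 are -1 and -5, so s^2 + 6s + 5 = (s + 1)(s + 5).
Hence p(s) = (s + 1) (s + 5), with roots -5, -1.
The eigenvalues -5, -1 are distinct and real, so A is diagonalisable and x(t) = e^{At} x(0) = V diag(e^{λ_i t}) V^{-1} x(0), where the columns of V are the eigenvectors.
λ = -5: A - (-5)I = [[16, 16], [-12, -12]]. Row 1 gives 16·v1 + 16·v2 = 0, so take v_1 = [-1, 1]^T.
λ = -1: A - (-1)I = [[12, 16], [-12, -16]]. Row 1 gives 12·v1 + 16·v2 = 0, so take v_2 = [-4, 3]^T.
V = [v_1 v_2] = [[-1, -4], [1, 3]] has det V = 1, so V^{-1} = adj(V)/det V = [[3, 4], [-1, -1]].
Modal coordinates z(0) = V^{-1} x(0): 3·(-3) + 4·(-2) = -17; (-1)·(-3) + (-1)·(-2) = 5; so z(0) = [-17, 5]^T.
x_2(t) = Σ_i (v_i)_2 · z_i(0) · e^{λ_i t} (row 2 of V times the modal terms).
x_2(0.8) = 1·(-17)·e^{-5·0.8} + 3·5·e^{-1·0.8} = (-17)·0.018316 + 15·0.449329 = 6.4286.

6.4286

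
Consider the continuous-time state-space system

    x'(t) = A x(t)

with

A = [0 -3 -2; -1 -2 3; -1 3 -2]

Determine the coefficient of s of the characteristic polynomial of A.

-10

Expand det(sI - A) for the 3×3 matrix.
p(s) = s^3 + 4s^2 - 10s - 25.
(Check: constant term = det(-A) = (-1)^3 det A = -25; coefficient of s^2 = -tr A = 4.)
The coefficient of s is -10.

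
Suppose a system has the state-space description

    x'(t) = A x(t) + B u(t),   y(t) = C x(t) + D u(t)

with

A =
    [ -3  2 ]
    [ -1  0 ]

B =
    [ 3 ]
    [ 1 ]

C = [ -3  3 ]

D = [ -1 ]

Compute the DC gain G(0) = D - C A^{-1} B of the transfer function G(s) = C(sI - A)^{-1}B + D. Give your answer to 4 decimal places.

-4.0000

G(0) = C(-A)^{-1}B + D = -C A^{-1} B + D.
det A = 2, so A^{-1} = (1/2)·adj(A) = [[0, -1], [1/2, -3/2]]
A^{-1} B = [-1, 0]^T
C A^{-1} B = 3
G(0) = D - C A^{-1} B = -1 - (3) = -4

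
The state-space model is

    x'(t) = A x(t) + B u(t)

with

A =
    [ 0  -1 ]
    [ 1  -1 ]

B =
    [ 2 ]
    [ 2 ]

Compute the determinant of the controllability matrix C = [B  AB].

AB = [[-2], [0]]
Controllability matrix C = [B  AB] = [[2, -2], [2, 0]]
det(C) = 2·0 - (-2)·2 = 0 - (-4) = 4
Since det(C) ≠ 0, rank(C) = 2 and the system is completely controllable.

4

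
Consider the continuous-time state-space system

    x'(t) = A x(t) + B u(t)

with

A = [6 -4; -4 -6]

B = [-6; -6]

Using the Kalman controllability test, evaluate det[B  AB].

-432

AB = [[-12], [60]]
Controllability matrix C = [B  AB] = [[-6, -12], [-6, 60]]
det(C) = (-6)·60 - (-12)·(-6) = -360 - 72 = -432
Since det(C) ≠ 0, rank(C) = 2 and the system is completely controllable.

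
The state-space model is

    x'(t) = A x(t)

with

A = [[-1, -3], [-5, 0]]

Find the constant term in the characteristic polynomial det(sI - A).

For a 2×2 matrix, det(sI - A) = s^2 - (tr A)s + det A.
tr A = -1, det A = -15.
So p(s) = s^2 + s - 15.
The constant term is -15.

-15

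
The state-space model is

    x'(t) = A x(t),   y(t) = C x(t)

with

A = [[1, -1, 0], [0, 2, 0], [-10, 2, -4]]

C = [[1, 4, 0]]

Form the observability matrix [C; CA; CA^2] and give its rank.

2

CA = [[1, 7, 0]]
CA^2 = [[1, 13, 0]]
Observability matrix O = [C; CA; CA^2] = [[1, 4, 0], [1, 7, 0], [1, 13, 0]]
Column 3 of O is identically zero, so rank(O) ≤ 2.
The 2×2 minor from rows 1, 2, columns 1, 2 is 1·7 - 4·1 = 7 - 4 = 3 ≠ 0, so rank(O) = 2.
rank(O) = 2 < n = 3, so the pair (A, C) is not completely observable.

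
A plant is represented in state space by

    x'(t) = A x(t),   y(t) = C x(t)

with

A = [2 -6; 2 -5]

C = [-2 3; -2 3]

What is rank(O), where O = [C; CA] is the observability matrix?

1

CA = [[2, -3], [2, -3]]
Observability matrix O = [C; CA] = [[-2, 3], [-2, 3], [2, -3], [2, -3]]
Every row of O is a scalar multiple of row 1 = [-2, 3] (multipliers 1, 1, -1, -1), so the rows span a one-dimensional space.
O ≠ 0, hence rank(O) = 1.
rank(O) = 1 < n = 2, so the pair (A, C) is not completely observable.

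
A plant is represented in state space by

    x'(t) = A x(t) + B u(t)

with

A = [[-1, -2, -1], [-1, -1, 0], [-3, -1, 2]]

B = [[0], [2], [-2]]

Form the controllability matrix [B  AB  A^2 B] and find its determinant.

-192

AB = [[-2], [-2], [-6]]
A^2B = [[12], [4], [-4]]
Controllability matrix C = [B  AB  A^2B] = [[0, -2, 12], [2, -2, 4], [-2, -6, -4]]
Expanding along the first row, det(C) = 0·((-2)·(-4) - 4·(-6)) - (-2)·(2·(-4) - 4·(-2)) + 12·(2·(-6) - (-2)·(-2)) = 0·32 - (-2)·0 + 12·(-16) = -192
Since det(C) ≠ 0, rank(C) = 3 and the system is completely controllable.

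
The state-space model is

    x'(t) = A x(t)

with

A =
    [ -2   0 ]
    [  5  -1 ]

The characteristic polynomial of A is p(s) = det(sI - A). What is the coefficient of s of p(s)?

3

For a 2×2 matrix, det(sI - A) = s^2 - (tr A)s + det A.
tr A = -3, det A = 2.
So p(s) = s^2 + 3s + 2.
The coefficient of s is 3.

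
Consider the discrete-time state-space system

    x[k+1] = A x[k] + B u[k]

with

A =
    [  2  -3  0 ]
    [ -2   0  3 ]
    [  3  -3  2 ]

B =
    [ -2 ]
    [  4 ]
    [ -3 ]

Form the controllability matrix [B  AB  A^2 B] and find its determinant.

-4107

AB = [[-16], [-5], [-24]]
A^2B = [[-17], [-40], [-81]]
Controllability matrix C = [B  AB  A^2B] = [[-2, -16, -17], [4, -5, -40], [-3, -24, -81]]
Expanding along the first row, det(C) = (-2)·((-5)·(-81) - (-40)·(-24)) - (-16)·(4·(-81) - (-40)·(-3)) + (-17)·(4·(-24) - (-5)·(-3)) = (-2)·(-555) - (-16)·(-444) + (-17)·(-111) = -4107
Since det(C) ≠ 0, rank(C) = 3 and the system is completely controllable.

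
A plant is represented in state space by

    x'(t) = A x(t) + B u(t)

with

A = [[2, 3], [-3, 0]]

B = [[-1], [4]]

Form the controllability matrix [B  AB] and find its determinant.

-43

AB = [[10], [3]]
Controllability matrix C = [B  AB] = [[-1, 10], [4, 3]]
det(C) = (-1)·3 - 10·4 = -3 - 40 = -43
Since det(C) ≠ 0, rank(C) = 2 and the system is completely controllable.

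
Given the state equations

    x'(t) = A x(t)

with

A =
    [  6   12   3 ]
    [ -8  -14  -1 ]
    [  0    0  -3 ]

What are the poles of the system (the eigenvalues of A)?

det(sI - A) = s^3 - (tr A)s^2 + (M11 + M22 + M33)s - det A, where Mii is the 2×2 principal minor of A obtained by deleting row i and column i.
tr A = 6 + (-14) + (-3) = -11; M11 = (-14)·(-3) - (-1)·0 = 42 - 0 = 42; M22 = 6·(-3) - 3·0 = -18 - 0 = -18; M33 = 6·(-14) - 12·(-8) = -84 - (-96) = 12; sum of minors = 36.
det A = 6·((-14)·(-3) - (-1)·0) - 12·((-8)·(-3) - (-1)·0) + 3·((-8)·0 - (-14)·0) = 6·42 - 12·24 + 3·0 = -36.
So p(s) = det(sI - A) = s^3 + 11s^2 + 36s + 36.
Rational-root test: any integer root divides 36. Testing small divisors, s = -2 works: p(-2) = -8 + 44 + (-72) + 36 = 0, so (s + 2) is a factor.
Dividing, p(s) = (s + 2)(s^2 + 9s + 18).
Factor s^2 + 9s + 18: two numbers with sum -9 and product 18 are -3 and -6, so s^2 + 9s + 18 = (s + 3)(s + 6).
Hence p(s) = (s + 2) (s + 3) (s + 6), with roots -6, -3, -2.
All eigenvalues have negative real part, so the system is asymptotically stable.

-6, -3, -2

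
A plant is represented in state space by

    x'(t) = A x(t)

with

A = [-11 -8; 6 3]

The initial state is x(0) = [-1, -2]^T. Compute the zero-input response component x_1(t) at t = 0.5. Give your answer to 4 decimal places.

det(sI - A) = s^2 - (tr A)s + det A, with tr A = (-11) + 3 = -8 and det A = (-11)·3 - (-8)·6 = -33 - (-48) = 15.
So p(s) = det(sI - A) = s^2 + 8s + 15.
Factor s^2 + 8s + 15: two numbers with sum -8 and product 15 are -3 and -5, so s^2 + 8s + 15 = (s + 3)(s + 5).
Hence p(s) = (s + 3) (s + 5), with roots -5, -3.
The eigenvalues -5, -3 are distinct and real, so A is diagonalisable and x(t) = e^{At} x(0) = V diag(e^{λ_i t}) V^{-1} x(0), where the columns of V are the eigenvectors.
λ = -5: A - (-5)I = [[-6, -8], [6, 8]]. Row 1 gives (-6)·v1 + (-8)·v2 = 0, so take v_1 = [-4, 3]^T.
λ = -3: A - (-3)I = [[-8, -8], [6, 6]]. Row 1 gives (-8)·v1 + (-8)·v2 = 0, so take v_2 = [-1, 1]^T.
V = [v_1 v_2] = [[-4, -1], [3, 1]] has det V = -1, so V^{-1} = adj(V)/det V = [[-1, -1], [3, 4]].
Modal coordinates z(0) = V^{-1} x(0): (-1)·(-1) + (-1)·(-2) = 3; 3·(-1) + 4·(-2) = -11; so z(0) = [3, -11]^T.
x_1(t) = Σ_i (v_i)_1 · z_i(0) · e^{λ_i t} (row 1 of V times the modal terms).
x_1(0.5) = (-4)·3·e^{-5·0.5} + (-1)·(-11)·e^{-3·0.5} = (-12)·0.082085 + 11·0.223130 = 1.4694.

1.4694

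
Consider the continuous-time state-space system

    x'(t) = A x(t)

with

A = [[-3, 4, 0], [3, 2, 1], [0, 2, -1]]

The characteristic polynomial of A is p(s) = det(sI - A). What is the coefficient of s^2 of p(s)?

2

Expand det(sI - A) for the 3×3 matrix.
p(s) = s^3 + 2s^2 - 19s - 24.
(Check: constant term = det(-A) = (-1)^3 det A = -24; coefficient of s^2 = -tr A = 2.)
The coefficient of s^2 is 2.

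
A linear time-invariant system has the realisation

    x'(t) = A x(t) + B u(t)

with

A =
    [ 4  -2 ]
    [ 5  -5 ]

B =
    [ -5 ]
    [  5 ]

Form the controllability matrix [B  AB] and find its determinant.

400

AB = [[-30], [-50]]
Controllability matrix C = [B  AB] = [[-5, -30], [5, -50]]
det(C) = (-5)·(-50) - (-30)·5 = 250 - (-150) = 400
Since det(C) ≠ 0, rank(C) = 2 and the system is completely controllable.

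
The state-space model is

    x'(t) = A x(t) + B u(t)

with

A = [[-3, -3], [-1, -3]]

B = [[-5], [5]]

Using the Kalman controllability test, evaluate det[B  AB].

50

AB = [[0], [-10]]
Controllability matrix C = [B  AB] = [[-5, 0], [5, -10]]
det(C) = (-5)·(-10) - 0·5 = 50 - 0 = 50
Since det(C) ≠ 0, rank(C) = 2 and the system is completely controllable.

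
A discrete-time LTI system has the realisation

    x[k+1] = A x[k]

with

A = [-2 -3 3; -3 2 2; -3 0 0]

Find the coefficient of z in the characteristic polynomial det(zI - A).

Expand det(zI - A) for the 3×3 matrix.
p(z) = z^3 - 4z - 36.
(Check: constant term = det(-A) = (-1)^3 det A = -36; coefficient of z^2 = -tr A = 0.)
The coefficient of z is -4.

-4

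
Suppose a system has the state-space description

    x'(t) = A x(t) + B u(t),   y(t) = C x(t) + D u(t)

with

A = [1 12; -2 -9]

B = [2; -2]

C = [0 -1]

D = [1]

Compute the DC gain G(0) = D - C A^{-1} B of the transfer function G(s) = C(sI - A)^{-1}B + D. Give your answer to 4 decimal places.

1.1333

G(0) = C(-A)^{-1}B + D = -C A^{-1} B + D.
det A = 15, so A^{-1} = (1/15)·adj(A) = [[-3/5, -4/5], [2/15, 1/15]]
A^{-1} B = [2/5, 2/15]^T
C A^{-1} B = -2/15
G(0) = D - C A^{-1} B = 1 - (-2/15) = 17/15 ≈ 1.1333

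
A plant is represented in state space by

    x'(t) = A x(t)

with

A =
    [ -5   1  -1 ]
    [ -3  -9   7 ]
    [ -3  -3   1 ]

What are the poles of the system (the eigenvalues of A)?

det(sI - A) = s^3 - (tr A)s^2 + (M11 + M22 + M33)s - det A, where Mii is the 2×2 principal minor of A obtained by deleting row i and column i.
tr A = (-5) + (-9) + 1 = -13; M11 = (-9)·1 - 7·(-3) = -9 - (-21) = 12; M22 = (-5)·1 - (-1)·(-3) = -5 - 3 = -8; M33 = (-5)·(-9) - 1·(-3) = 45 - (-3) = 48; sum of minors = 52.
det A = (-5)·((-9)·1 - 7·(-3)) - 1·((-3)·1 - 7·(-3)) + (-1)·((-3)·(-3) - (-9)·(-3)) = (-5)·12 - 1·18 + (-1)·(-18) = -60.
So p(s) = det(sI - A) = s^3 + 13s^2 + 52s + 60.
Rational-root test: any integer root divides 60. Testing small divisors, s = -2 works: p(-2) = -8 + 52 + (-104) + 60 = 0, so (s + 2) is a factor.
Dividing, p(s) = (s + 2)(s^2 + 11s + 30).
Factor s^2 + 11s + 30: two numbers with sum -11 and product 30 are -5 and -6, so s^2 + 11s + 30 = (s + 5)(s + 6).
Hence p(s) = (s + 2) (s + 5) (s + 6), with roots -6, -5, -2.
All eigenvalues have negative real part, so the system is asymptotically stable.

-6, -5, -2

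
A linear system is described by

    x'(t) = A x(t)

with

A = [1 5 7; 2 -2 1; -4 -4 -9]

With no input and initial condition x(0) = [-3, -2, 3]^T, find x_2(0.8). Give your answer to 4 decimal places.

det(sI - A) = s^3 - (tr A)s^2 + (M11 + M22 + M33)s - det A, where Mii is the 2×2 principal minor of A obtained by deleting row i and column i.
tr A = 1 + (-2) + (-9) = -10; M11 = (-2)·(-9) - 1·(-4) = 18 - (-4) = 22; M22 = 1·(-9) - 7·(-4) = -9 - (-28) = 19; M33 = 1·(-2) - 5·2 = -2 - 10 = -12; sum of minors = 29.
det A = 1·((-2)·(-9) - 1·(-4)) - 5·(2·(-9) - 1·(-4)) + 7·(2·(-4) - (-2)·(-4)) = 1·22 - 5·(-14) + 7·(-16) = -20.
So p(s) = det(sI - A) = s^3 + 10s^2 + 29s + 20.
Rational-root test: any integer root divides 20. Testing small divisors, s = -1 works: p(-1) = -1 + 10 + (-29) + 20 = 0, so (s + 1) is a factor.
Dividing, p(s) = (s + 1)(s^2 + 9s + 20).
Factor s^2 + 9s + 20: two numbers with sum -9 and product 20 are -4 and -5, so s^2 + 9s + 20 = (s + 4)(s + 5).
Hence p(s) = (s + 1) (s + 4) (s + 5), with roots -5, -4, -1.
The eigenvalues -5, -4, -1 are distinct and real, so A is diagonalisable and x(t) = e^{At} x(0) = V diag(e^{λ_i t}) V^{-1} x(0), where the columns of V are the eigenvectors.
λ = -5: A - (-5)I = [[6, 5, 7], [2, 3, 1], [-4, -4, -4]]. v must be orthogonal to every row; (row 1) × (row 2) = [-16, 8, 8], so take v_1 = [-2, 1, 1]^T.
λ = -4: A - (-4)I = [[5, 5, 7], [2, 2, 1], [-4, -4, -5]]. v must be orthogonal to every row; (row 1) × (row 2) = [-9, 9, 0], so take v_2 = [1, -1, 0]^T.
λ = -1: A - (-1)I = [[2, 5, 7], [2, -1, 1], [-4, -4, -8]]. v must be orthogonal to every row; (row 1) × (row 2) = [12, 12, -12], so take v_3 = [-1, -1, 1]^T.
V = [v_1 v_2 v_3] = [[-2, 1, -1], [1, -1, -1], [1, 0, 1]] has det V = -1, so V^{-1} = adj(V)/det V = [[1, 1, 2], [2, 1, 3], [-1, -1, -1]].
Modal coordinates z(0) = V^{-1} x(0): 1·(-3) + 1·(-2) + 2·3 = 1; 2·(-3) + 1·(-2) + 3·3 = 1; (-1)·(-3) + (-1)·(-2) + (-1)·3 = 2; so z(0) = [1, 1, 2]^T.
x_2(t) = Σ_i (v_i)_2 · z_i(0) · e^{λ_i t} (row 2 of V times the modal terms).
x_2(0.8) = 1·1·e^{-5·0.8} + (-1)·1·e^{-4·0.8} + (-1)·2·e^{-1·0.8} = 1·0.018316 + (-1)·0.040762 + (-2)·0.449329 = -0.9211.

-0.9211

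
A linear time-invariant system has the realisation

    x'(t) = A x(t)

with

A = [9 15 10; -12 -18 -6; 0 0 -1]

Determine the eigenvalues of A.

-6, -3, -1

det(sI - A) = s^3 - (tr A)s^2 + (M11 + M22 + M33)s - det A, where Mii is the 2×2 principal minor of A obtained by deleting row i and column i.
tr A = 9 + (-18) + (-1) = -10; M11 = (-18)·(-1) - (-6)·0 = 18 - 0 = 18; M22 = 9·(-1) - 10·0 = -9 - 0 = -9; M33 = 9·(-18) - 15·(-12) = -162 - (-180) = 18; sum of minors = 27.
det A = 9·((-18)·(-1) - (-6)·0) - 15·((-12)·(-1) - (-6)·0) + 10·((-12)·0 - (-18)·0) = 9·18 - 15·12 + 10·0 = -18.
So p(s) = det(sI - A) = s^3 + 10s^2 + 27s + 18.
Rational-root test: any integer root divides 18. Testing small divisors, s = -1 works: p(-1) = -1 + 10 + (-27) + 18 = 0, so (s + 1) is a factor.
Dividing, p(s) = (s + 1)(s^2 + 9s + 18).
Factor s^2 + 9s + 18: two numbers with sum -9 and product 18 are -3 and -6, so s^2 + 9s + 18 = (s + 3)(s + 6).
Hence p(s) = (s + 1) (s + 3) (s + 6), with roots -6, -3, -1.
All eigenvalues have negative real part, so the system is asymptotically stable.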